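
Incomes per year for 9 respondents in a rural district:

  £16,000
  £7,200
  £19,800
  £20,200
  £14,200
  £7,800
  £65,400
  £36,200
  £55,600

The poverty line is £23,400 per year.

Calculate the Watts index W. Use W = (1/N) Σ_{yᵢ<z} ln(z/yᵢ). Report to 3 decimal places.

Below z: £7,200, £7,800, £14,200, £16,000, £19,800, £20,200 (q = 6 of N = 9).
Log gaps: ln(23400/7200) = 1.1787; ln(23400/7800) = 1.0986; ln(23400/14200) = 0.4995; ln(23400/16000) = 0.3801; ln(23400/19800) = 0.1671; ln(23400/20200) = 0.1471.
W = 3.471016 / 9 = 0.386.

0.386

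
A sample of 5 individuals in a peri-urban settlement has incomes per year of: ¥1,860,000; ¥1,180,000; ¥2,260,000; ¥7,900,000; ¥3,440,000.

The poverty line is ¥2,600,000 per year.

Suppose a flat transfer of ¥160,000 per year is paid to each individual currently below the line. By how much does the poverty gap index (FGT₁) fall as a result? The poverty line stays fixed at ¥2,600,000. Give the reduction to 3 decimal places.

0.037

Before: below the line — ¥1,180,000, ¥1,860,000, ¥2,260,000; poverty gap index (FGT₁) = 0.19231.
After the ¥160,000 transfer: below the line — ¥1,340,000, ¥2,020,000, ¥2,420,000; poverty gap index (FGT₁) = 0.15538.
Reduction = 0.19231 − 0.15538 = 0.037.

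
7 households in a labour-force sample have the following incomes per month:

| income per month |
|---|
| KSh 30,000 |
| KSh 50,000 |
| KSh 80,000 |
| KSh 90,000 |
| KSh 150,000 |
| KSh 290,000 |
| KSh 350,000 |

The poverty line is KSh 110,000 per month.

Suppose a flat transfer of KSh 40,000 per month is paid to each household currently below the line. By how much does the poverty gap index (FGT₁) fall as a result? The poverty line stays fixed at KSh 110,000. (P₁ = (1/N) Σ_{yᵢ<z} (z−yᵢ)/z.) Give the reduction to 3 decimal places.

Before: below the line — KSh 30,000, KSh 50,000, KSh 80,000, KSh 90,000; poverty gap index (FGT₁) = 0.24675.
After the KSh 40,000 transfer: below the line — KSh 70,000, KSh 90,000; poverty gap index (FGT₁) = 0.07792.
Reduction = 0.24675 − 0.07792 = 0.169.

0.169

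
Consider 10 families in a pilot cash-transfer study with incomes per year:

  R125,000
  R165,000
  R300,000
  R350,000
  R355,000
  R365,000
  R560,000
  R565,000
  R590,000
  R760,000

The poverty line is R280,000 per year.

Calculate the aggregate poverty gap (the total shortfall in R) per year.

Poor units: R125,000, R165,000 (q = 2 of N = 10).
Individual gaps: 280000−125000 = 155000; 280000−165000 = 115000.
Aggregate gap = R270,000.

R270,000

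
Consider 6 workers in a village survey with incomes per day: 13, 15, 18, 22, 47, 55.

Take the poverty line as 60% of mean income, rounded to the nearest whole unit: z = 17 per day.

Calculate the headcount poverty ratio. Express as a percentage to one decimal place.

2 of the 6 workers have income below 17.
H = 2/6 = 33.3%.

33.3%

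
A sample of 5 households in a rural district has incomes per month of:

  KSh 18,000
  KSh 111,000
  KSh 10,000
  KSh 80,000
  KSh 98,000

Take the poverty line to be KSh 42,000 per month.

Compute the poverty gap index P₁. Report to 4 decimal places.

Below z: KSh 10,000, KSh 18,000 (q = 2 of N = 5).
Relative gaps: (42000−10000)/42000 = 0.7619; (42000−18000)/42000 = 0.5714.
Sum of shortfalls = 1.333333; P₁ averages over all N: 1.333333 / 5 = 0.2667.

0.2667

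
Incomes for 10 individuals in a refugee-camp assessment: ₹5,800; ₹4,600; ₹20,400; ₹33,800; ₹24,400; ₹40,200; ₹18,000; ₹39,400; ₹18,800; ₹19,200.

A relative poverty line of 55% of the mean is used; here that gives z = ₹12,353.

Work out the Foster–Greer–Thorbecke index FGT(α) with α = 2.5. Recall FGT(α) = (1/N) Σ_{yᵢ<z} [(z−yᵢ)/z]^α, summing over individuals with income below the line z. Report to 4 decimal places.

0.0517

Below the line: ₹4,600, ₹5,800 (q = 2 of N = 10).
Relative gaps: (12353−4600)/12353 = 0.6276; (12353−5800)/12353 = 0.5305.
Raised to α = 2.5: 0.31206; 0.20496.
Sum = 0.517024; FGT(2.5) = 0.517024 / 10 = 0.0517.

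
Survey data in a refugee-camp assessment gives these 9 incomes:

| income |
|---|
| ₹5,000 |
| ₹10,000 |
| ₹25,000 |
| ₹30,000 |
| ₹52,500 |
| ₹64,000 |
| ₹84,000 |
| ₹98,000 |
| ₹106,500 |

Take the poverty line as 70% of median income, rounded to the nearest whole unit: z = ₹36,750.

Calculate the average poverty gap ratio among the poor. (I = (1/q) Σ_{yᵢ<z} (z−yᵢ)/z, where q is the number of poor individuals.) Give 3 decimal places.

Poor units: ₹5,000, ₹10,000, ₹25,000, ₹30,000 (q = 4 of N = 9).
Shortfall ratios (z−y)/z: 0.8639, 0.7279, 0.3197, 0.1837; sum = 2.095238.
I averages over the q = 4 poor units only: 2.095238 / 4 = 0.524.

0.524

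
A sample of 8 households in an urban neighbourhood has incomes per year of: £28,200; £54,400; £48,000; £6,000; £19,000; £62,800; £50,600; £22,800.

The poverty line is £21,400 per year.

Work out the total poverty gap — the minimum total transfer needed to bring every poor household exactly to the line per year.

£17,800

Poor units: £6,000, £19,000 (q = 2 of N = 8).
Individual gaps: 21400−6000 = 15400; 21400−19000 = 2400.
Aggregate gap = £17,800.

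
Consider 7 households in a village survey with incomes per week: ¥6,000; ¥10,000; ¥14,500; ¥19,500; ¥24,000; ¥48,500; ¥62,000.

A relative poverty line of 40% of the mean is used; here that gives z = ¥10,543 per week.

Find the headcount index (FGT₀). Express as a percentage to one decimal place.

2 of the 7 households have income below ¥10,543.
H = 2/7 = 28.6%.

28.6%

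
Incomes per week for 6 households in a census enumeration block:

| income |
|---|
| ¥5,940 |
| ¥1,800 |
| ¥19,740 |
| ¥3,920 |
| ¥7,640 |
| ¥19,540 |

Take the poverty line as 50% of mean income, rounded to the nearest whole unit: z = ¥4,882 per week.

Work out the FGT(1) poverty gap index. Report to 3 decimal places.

0.138

Poor units: ¥1,800, ¥3,920 (q = 2 of N = 6).
Normalized shortfalls: (4882−1800)/4882 = 0.6313; (4882−3920)/4882 = 0.1971.
Sum of shortfalls = 0.828349; P₁ averages over all N: 0.828349 / 6 = 0.138.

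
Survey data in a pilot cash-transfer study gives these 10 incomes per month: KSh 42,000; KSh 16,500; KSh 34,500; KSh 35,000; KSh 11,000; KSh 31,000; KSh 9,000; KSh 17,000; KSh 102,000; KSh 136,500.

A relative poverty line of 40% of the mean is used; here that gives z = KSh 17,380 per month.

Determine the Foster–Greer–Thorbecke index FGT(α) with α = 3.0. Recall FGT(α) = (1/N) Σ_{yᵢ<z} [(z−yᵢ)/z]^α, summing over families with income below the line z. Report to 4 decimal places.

Incomes under z: KSh 9,000, KSh 11,000, KSh 16,500, KSh 17,000 (q = 4 of N = 10).
Relative gaps: (17380−9000)/17380 = 0.4822; (17380−11000)/17380 = 0.3671; (17380−16500)/17380 = 0.0506; (17380−17000)/17380 = 0.0219.
Raised to α = 3.0: 0.11209; 0.04947; 0.00013; 0.00001.
Sum = 0.161701; FGT(3.0) = 0.161701 / 10 = 0.0162.

0.0162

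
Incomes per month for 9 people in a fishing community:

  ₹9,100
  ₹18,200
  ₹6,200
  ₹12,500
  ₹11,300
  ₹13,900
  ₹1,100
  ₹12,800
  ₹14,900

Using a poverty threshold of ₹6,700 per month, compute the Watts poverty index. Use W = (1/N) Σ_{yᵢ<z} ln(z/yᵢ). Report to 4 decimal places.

0.2094

Below z: ₹1,100, ₹6,200 (q = 2 of N = 9).
Log gaps: ln(6700/1100) = 1.8068; ln(6700/6200) = 0.0776.
W = 1.884356 / 9 = 0.2094.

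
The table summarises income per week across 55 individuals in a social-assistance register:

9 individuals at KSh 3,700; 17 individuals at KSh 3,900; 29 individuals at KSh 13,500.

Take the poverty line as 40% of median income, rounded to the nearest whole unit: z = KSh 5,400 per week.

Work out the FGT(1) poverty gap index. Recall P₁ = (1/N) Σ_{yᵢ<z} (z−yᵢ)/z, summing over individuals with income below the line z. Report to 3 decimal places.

0.137

Incomes under z: 9×KSh 3,700, 17×KSh 3,900 (q = 26 of N = 55).
Shortfall ratios: (5400−3700)/5400 = 0.3148 (×9); (5400−3900)/5400 = 0.2778 (×17).
Σ = 7.555556. Dividing by the full population N = 55 gives P₁ = 0.137.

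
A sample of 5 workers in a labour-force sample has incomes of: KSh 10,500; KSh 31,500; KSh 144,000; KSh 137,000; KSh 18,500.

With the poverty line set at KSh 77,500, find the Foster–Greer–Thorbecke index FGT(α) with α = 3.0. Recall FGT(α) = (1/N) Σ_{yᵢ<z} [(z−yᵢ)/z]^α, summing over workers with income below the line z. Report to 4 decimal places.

0.2593

Below z: KSh 10,500, KSh 18,500, KSh 31,500 (q = 3 of N = 5).
Shortfall ratios: (77500−10500)/77500 = 0.8645; (77500−18500)/77500 = 0.7613; (77500−31500)/77500 = 0.5935.
Raised to α = 3.0: 0.64613; 0.44122; 0.20911.
Sum = 1.296452; FGT(3.0) = 1.296452 / 5 = 0.2593.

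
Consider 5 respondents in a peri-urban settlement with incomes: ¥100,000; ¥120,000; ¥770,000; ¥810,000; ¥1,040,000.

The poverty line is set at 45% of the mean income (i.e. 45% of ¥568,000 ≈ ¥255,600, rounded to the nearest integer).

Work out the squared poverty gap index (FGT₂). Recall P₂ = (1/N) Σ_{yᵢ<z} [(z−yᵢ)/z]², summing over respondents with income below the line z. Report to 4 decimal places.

0.1304

Below the line: ¥100,000, ¥120,000 (q = 2 of N = 5).
Shortfall ratios: (255600−100000)/255600 = 0.6088; (255600−120000)/255600 = 0.5305.
Squared: 0.3706; 0.2814.
Sum = 0.652041; P₂ = 0.652041 / 5 = 0.1304.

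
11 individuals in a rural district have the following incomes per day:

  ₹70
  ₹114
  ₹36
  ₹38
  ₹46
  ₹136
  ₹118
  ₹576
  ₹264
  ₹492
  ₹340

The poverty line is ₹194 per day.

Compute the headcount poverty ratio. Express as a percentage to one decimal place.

63.6%

7 of the 11 individuals have income below ₹194.
H = 7/11 = 63.6%.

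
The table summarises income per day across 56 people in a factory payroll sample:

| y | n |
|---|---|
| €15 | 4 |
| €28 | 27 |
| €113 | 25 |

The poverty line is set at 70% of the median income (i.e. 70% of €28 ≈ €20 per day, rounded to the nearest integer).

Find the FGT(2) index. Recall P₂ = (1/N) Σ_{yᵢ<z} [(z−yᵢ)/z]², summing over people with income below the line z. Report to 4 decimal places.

Poor units: 4×€15 (q = 4 of N = 56).
Shortfall ratios: (20−15)/20 = 0.2500 (×4).
Squared: 0.0625 (×4).
Sum = 0.250000; P₂ = 0.250000 / 56 = 0.0045.

0.0045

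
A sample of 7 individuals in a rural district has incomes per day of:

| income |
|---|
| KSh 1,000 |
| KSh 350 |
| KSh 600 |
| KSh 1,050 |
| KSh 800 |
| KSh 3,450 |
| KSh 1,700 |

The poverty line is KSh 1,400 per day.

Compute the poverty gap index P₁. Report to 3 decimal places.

Incomes under z: KSh 350, KSh 600, KSh 800, KSh 1,000, KSh 1,050 (q = 5 of N = 7).
Relative gaps: (1400−350)/1400 = 0.7500; (1400−600)/1400 = 0.5714; (1400−800)/1400 = 0.4286; (1400−1000)/1400 = 0.2857; (1400−1050)/1400 = 0.2500.
Σ = 2.285714. Dividing by the full population N = 7 gives P₁ = 0.327.

0.327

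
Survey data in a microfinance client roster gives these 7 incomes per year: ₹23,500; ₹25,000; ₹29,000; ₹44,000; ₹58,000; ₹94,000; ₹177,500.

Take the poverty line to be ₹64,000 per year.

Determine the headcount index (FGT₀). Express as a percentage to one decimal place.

71.4%

5 of the 7 people have income below ₹64,000.
H = 5/7 = 71.4%.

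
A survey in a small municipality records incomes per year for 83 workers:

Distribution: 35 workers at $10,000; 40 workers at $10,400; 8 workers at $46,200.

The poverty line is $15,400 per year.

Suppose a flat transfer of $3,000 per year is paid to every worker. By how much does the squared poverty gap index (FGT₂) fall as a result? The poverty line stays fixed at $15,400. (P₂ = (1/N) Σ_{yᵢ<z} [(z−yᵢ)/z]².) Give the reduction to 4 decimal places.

0.0843

Before: below the line — 35×$10,000, 40×$10,400; squared poverty gap index (FGT₂) = 0.102650.
After the $3,000 transfer: below the line — 35×$13,000, 40×$13,400; squared poverty gap index (FGT₂) = 0.018370.
Reduction = 0.102650 − 0.018370 = 0.0843.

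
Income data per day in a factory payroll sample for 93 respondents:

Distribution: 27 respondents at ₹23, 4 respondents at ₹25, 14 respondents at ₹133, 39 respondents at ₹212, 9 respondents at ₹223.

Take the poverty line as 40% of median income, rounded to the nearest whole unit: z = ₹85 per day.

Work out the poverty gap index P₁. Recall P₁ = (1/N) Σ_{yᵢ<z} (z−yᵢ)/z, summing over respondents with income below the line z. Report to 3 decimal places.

Below the line: 27×₹23, 4×₹25 (q = 31 of N = 93).
Gap ratios (z−y)/z: (85−23)/85 = 0.7294 (×27); (85−25)/85 = 0.7059 (×4).
Sum of shortfalls = 22.517647; P₁ averages over all N: 22.517647 / 93 = 0.242.

0.242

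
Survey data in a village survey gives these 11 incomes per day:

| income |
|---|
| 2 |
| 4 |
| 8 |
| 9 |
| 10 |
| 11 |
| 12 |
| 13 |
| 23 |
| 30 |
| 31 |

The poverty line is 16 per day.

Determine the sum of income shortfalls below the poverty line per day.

Incomes under z: 2, 4, 8, 9, 10, 11, 12, 13 (q = 8 of N = 11).
Individual gaps: 16−2 = 14; 16−4 = 12; 16−8 = 8; 16−9 = 7; 16−10 = 6; 16−11 = 5; 16−12 = 4; 16−13 = 3.
Aggregate gap = 59.

59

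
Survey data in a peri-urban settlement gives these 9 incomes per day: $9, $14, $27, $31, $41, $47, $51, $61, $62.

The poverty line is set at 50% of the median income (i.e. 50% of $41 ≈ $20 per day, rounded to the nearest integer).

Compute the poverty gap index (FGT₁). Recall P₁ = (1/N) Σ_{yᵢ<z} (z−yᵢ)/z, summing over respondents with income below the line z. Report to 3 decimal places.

Below the line: $9, $14 (q = 2 of N = 9).
Normalized shortfalls: (20−9)/20 = 0.5500; (20−14)/20 = 0.3000.
Σ = 0.850000. Dividing by the full population N = 9 gives P₁ = 0.094.

0.094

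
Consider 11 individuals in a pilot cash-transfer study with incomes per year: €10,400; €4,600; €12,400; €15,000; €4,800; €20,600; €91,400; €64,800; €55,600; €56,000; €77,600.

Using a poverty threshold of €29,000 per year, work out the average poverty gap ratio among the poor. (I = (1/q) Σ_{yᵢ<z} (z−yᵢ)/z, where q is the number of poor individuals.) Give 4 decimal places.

Below z: €4,600, €4,800, €10,400, €12,400, €15,000, €20,600 (q = 6 of N = 11).
Relative gaps: 0.8414, 0.8345, 0.6414, 0.5724, 0.4828, 0.2897; sum = 3.662069.
The income-gap ratio divides by q (the poor only): 3.662069 / 6 = 0.6103.

0.6103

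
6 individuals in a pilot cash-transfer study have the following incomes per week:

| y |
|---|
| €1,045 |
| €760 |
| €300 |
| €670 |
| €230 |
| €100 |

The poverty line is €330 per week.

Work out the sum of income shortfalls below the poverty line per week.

€360

Incomes under z: €100, €230, €300 (q = 3 of N = 6).
Individual gaps: 330−100 = 230; 330−230 = 100; 330−300 = 30.
Aggregate gap = €360.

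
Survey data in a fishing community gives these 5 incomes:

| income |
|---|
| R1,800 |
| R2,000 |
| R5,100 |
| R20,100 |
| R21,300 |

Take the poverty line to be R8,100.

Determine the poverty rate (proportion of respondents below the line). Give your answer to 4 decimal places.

3 of the 5 respondents have income below R8,100.
H = 3/5 = 0.6000.

0.6000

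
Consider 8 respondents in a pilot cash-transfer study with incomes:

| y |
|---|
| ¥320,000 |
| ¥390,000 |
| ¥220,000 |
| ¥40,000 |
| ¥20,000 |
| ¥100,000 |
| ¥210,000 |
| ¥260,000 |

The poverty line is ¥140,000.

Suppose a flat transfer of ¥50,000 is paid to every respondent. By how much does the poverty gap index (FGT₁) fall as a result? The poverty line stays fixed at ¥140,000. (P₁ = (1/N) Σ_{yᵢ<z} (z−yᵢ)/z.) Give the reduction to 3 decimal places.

Before: below the line — ¥20,000, ¥40,000, ¥100,000; poverty gap index (FGT₁) = 0.23214.
After the ¥50,000 transfer: below the line — ¥70,000, ¥90,000; poverty gap index (FGT₁) = 0.10714.
Reduction = 0.23214 − 0.10714 = 0.125.

0.125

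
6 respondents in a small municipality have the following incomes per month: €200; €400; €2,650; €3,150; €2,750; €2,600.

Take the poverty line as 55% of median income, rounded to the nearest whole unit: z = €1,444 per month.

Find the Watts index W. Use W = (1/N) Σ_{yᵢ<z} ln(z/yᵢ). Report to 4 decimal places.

0.5434

Below the line: €200, €400 (q = 2 of N = 6).
Log gaps: ln(1444/200) = 1.9769; ln(1444/400) = 1.2837.
W = 3.260563 / 6 = 0.5434.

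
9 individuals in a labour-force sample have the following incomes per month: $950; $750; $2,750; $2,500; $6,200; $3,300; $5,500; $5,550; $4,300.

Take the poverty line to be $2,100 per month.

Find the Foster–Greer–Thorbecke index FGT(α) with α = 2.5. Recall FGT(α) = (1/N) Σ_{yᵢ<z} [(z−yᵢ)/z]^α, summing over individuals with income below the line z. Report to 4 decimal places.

Below z: $750, $950 (q = 2 of N = 9).
Gap ratios (z−y)/z: (2100−750)/2100 = 0.6429; (2100−950)/2100 = 0.5476.
Raised to α = 2.5: 0.33135; 0.22192.
Sum = 0.553269; FGT(2.5) = 0.553269 / 9 = 0.0615.

0.0615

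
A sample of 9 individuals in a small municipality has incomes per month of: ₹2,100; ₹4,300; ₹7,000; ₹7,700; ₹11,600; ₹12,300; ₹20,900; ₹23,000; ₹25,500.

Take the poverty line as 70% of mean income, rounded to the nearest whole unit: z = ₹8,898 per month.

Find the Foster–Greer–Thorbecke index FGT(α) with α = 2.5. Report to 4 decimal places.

0.0811

Below the line: ₹2,100, ₹4,300, ₹7,000, ₹7,700 (q = 4 of N = 9).
Normalized shortfalls: (8898−2100)/8898 = 0.7640; (8898−4300)/8898 = 0.5167; (8898−7000)/8898 = 0.2133; (8898−7700)/8898 = 0.1346.
Raised to α = 2.5: 0.51018; 0.19195; 0.02101; 0.00665.
Sum = 0.729795; FGT(2.5) = 0.729795 / 9 = 0.0811.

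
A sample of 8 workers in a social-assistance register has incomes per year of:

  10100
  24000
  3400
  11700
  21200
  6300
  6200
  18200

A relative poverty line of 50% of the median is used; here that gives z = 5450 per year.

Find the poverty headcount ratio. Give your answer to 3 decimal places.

1 of the 8 workers have income below 5450.
H = 1/8 = 0.125.

0.125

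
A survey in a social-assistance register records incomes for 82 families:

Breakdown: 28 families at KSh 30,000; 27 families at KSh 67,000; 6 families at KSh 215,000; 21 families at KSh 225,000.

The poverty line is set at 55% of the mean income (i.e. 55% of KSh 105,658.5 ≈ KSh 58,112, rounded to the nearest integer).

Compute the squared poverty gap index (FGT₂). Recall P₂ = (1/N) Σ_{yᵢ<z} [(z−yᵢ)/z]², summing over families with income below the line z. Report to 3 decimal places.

0.080

Poor units: 28×KSh 30,000 (q = 28 of N = 82).
Shortfall ratios: (58112−30000)/58112 = 0.4838 (×28).
Squared: 0.2340 (×28).
Sum = 6.552543; P₂ = 6.552543 / 82 = 0.080.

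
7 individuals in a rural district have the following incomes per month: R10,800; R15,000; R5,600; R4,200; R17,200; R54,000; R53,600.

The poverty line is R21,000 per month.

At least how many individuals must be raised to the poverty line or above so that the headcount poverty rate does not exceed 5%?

5

Currently q = 5 of N = 7 are below the line (H = 0.714).
A headcount ratio of at most 5% allows at most ⌊0.05 × 7⌋ = 0 poor individuals.
So at least 5 − 0 = 5 must be lifted.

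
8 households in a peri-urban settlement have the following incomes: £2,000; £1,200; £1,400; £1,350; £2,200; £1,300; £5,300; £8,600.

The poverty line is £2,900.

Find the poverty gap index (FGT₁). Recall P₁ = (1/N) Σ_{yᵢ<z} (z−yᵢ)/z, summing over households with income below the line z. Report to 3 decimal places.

0.343

Below the line: £1,200, £1,300, £1,350, £1,400, £2,000, £2,200 (q = 6 of N = 8).
Gap ratios (z−y)/z: (2900−1200)/2900 = 0.5862; (2900−1300)/2900 = 0.5517; (2900−1350)/2900 = 0.5345; (2900−1400)/2900 = 0.5172; (2900−2000)/2900 = 0.3103; (2900−2200)/2900 = 0.2414.
Σ = 2.741379. Dividing by the full population N = 8 gives P₁ = 0.343.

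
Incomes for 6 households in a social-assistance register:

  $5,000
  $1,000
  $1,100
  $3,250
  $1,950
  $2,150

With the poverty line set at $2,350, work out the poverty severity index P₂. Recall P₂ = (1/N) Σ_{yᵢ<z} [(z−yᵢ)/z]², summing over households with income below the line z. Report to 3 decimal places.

Below the line: $1,000, $1,100, $1,950, $2,150 (q = 4 of N = 6).
Normalized shortfalls: (2350−1000)/2350 = 0.5745; (2350−1100)/2350 = 0.5319; (2350−1950)/2350 = 0.1702; (2350−2150)/2350 = 0.0851.
Squared: 0.3300; 0.2829; 0.0290; 0.0072.
Sum = 0.649163; P₂ = 0.649163 / 6 = 0.108.

0.108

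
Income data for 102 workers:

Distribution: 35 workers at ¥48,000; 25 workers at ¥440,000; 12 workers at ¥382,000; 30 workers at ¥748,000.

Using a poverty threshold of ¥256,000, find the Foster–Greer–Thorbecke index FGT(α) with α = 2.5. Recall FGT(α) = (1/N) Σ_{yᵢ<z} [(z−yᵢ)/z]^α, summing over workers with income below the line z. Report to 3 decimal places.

0.204

Below the line: 35×¥48,000 (q = 35 of N = 102).
Shortfall ratios: (256000−48000)/256000 = 0.8125 (×35).
Raised to α = 2.5: 0.59506 (×35).
Sum = 20.826988; FGT(2.5) = 20.826988 / 102 = 0.204.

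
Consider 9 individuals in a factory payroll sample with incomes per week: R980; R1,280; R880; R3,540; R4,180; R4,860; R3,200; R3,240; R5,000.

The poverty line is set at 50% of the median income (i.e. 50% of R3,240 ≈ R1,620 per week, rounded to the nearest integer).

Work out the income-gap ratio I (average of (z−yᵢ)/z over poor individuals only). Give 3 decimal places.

Below z: R880, R980, R1,280 (q = 3 of N = 9).
Shortfall ratios (z−y)/z: 0.4568, 0.3951, 0.2099; sum = 1.061728.
I averages over the q = 3 poor units only: 1.061728 / 3 = 0.354.

0.354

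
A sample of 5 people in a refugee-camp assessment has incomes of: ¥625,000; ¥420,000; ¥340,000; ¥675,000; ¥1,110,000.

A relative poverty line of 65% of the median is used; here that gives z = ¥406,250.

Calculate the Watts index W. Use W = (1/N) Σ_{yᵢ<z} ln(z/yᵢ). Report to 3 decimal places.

0.036

Below the line: ¥340,000 (q = 1 of N = 5).
Log shortfalls: ln(406250/340000) = 0.1780.
W = 0.178023 / 5 = 0.036.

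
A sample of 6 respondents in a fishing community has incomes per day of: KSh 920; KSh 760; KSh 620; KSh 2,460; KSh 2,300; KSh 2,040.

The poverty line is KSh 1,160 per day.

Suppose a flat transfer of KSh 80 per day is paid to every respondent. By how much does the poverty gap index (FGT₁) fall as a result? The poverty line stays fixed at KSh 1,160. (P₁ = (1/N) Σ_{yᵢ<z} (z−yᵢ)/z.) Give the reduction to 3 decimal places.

0.034

Before: below the line — KSh 620, KSh 760, KSh 920; poverty gap index (FGT₁) = 0.16954.
After the KSh 80 transfer: below the line — KSh 700, KSh 840, KSh 1,000; poverty gap index (FGT₁) = 0.13506.
Reduction = 0.16954 − 0.13506 = 0.034.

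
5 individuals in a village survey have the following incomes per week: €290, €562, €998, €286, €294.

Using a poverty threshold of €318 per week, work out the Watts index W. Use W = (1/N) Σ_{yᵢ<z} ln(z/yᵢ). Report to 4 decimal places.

0.0553

Below the line: €286, €290, €294 (q = 3 of N = 5).
Log gaps: ln(318/286) = 0.1061; ln(318/290) = 0.0922; ln(318/294) = 0.0785.
W = 0.276702 / 5 = 0.0553.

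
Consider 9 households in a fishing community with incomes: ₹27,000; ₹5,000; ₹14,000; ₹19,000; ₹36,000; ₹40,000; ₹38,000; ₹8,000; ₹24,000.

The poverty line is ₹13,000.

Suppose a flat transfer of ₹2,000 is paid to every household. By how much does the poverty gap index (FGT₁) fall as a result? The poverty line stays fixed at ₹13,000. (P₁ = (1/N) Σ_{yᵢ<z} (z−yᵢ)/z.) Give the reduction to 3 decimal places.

0.034

Before: below the line — ₹5,000, ₹8,000; poverty gap index (FGT₁) = 0.11111.
After the ₹2,000 transfer: below the line — ₹7,000, ₹10,000; poverty gap index (FGT₁) = 0.07692.
Reduction = 0.11111 − 0.07692 = 0.034.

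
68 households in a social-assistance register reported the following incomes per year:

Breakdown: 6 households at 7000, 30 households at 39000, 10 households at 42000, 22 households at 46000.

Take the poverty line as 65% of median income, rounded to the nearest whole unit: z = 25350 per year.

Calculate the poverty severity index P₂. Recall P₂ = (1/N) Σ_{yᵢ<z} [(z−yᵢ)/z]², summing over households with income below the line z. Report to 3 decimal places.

Below the line: 6×7000 (q = 6 of N = 68).
Relative gaps: (25350−7000)/25350 = 0.7239 (×6).
Squared: 0.5240 (×6).
Sum = 3.143891; P₂ = 3.143891 / 68 = 0.046.

0.046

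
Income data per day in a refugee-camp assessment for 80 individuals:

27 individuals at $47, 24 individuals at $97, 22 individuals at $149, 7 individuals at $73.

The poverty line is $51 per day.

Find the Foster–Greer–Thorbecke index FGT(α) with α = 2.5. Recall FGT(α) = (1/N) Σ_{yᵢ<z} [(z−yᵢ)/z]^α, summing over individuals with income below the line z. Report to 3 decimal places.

Incomes under z: 27×$47 (q = 27 of N = 80).
Relative gaps: (51−47)/51 = 0.0784 (×27).
Raised to α = 2.5: 0.00172 (×27).
Sum = 0.046514; FGT(2.5) = 0.046514 / 80 = 0.001.

0.001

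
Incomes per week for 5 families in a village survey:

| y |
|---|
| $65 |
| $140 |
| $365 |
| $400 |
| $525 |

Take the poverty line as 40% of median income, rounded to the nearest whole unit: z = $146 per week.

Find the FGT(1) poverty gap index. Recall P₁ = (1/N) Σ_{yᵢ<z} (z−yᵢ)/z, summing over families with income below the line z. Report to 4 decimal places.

Incomes under z: $65, $140 (q = 2 of N = 5).
Normalized shortfalls: (146−65)/146 = 0.5548; (146−140)/146 = 0.0411.
Sum of shortfalls = 0.595890; P₁ averages over all N: 0.595890 / 5 = 0.1192.

0.1192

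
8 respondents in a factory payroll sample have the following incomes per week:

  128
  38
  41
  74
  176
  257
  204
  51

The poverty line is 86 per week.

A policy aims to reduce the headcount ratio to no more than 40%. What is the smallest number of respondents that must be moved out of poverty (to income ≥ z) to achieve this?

1

4 of the 8 respondents are poor, so H = 4/8 = 0.500.
A headcount ratio of at most 40% allows at most ⌊0.40 × 8⌋ = 3 poor respondents.
So at least 4 − 3 = 1 must be lifted.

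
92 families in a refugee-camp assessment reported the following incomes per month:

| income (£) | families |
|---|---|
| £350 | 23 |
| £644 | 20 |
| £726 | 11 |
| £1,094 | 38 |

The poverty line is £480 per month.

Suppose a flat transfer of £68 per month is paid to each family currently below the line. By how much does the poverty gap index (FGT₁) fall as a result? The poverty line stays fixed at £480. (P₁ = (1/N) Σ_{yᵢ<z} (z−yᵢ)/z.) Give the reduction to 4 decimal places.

Before: below the line — 23×£350; poverty gap index (FGT₁) = 0.067708.
After the £68 transfer: below the line — 23×£418; poverty gap index (FGT₁) = 0.032292.
Reduction = 0.067708 − 0.032292 = 0.0354.

0.0354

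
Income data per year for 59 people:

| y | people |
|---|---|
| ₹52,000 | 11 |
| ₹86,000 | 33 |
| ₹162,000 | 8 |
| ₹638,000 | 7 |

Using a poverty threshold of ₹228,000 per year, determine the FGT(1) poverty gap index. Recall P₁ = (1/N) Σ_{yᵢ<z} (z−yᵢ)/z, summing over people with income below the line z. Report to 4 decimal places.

0.5315

Below the line: 11×₹52,000, 33×₹86,000, 8×₹162,000 (q = 52 of N = 59).
Shortfall ratios: (228000−52000)/228000 = 0.7719 (×11); (228000−86000)/228000 = 0.6228 (×33); (228000−162000)/228000 = 0.2895 (×8).
Sum of shortfalls = 31.359649; P₁ averages over all N: 31.359649 / 59 = 0.5315.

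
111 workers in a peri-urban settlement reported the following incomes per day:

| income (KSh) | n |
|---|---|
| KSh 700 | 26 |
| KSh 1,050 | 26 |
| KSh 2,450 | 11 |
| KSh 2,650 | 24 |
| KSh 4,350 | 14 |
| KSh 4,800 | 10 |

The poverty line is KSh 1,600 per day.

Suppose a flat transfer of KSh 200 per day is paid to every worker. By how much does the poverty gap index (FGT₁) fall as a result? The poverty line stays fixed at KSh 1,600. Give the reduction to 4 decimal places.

0.0586

Before: below the line — 26×KSh 700, 26×KSh 1,050; poverty gap index (FGT₁) = 0.212275.
After the KSh 200 transfer: below the line — 26×KSh 900, 26×KSh 1,250; poverty gap index (FGT₁) = 0.153716.
Reduction = 0.212275 − 0.153716 = 0.0586.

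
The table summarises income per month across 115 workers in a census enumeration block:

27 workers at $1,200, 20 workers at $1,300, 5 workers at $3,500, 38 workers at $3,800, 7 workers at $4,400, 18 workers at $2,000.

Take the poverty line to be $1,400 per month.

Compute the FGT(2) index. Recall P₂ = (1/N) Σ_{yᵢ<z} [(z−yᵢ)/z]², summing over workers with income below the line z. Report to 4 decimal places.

0.0057

Incomes under z: 27×$1,200, 20×$1,300 (q = 47 of N = 115).
Shortfall ratios: (1400−1200)/1400 = 0.1429 (×27); (1400−1300)/1400 = 0.0714 (×20).
Squared: 0.0204 (×27); 0.0051 (×20).
Sum = 0.653061; P₂ = 0.653061 / 115 = 0.0057.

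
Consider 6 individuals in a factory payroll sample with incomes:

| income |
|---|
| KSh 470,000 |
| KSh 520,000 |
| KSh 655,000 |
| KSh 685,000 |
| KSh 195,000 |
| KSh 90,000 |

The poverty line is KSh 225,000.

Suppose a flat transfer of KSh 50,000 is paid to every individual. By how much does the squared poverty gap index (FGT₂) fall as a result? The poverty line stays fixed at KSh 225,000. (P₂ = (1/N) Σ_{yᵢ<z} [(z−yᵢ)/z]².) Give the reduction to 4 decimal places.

Before: below the line — KSh 90,000, KSh 195,000; squared poverty gap index (FGT₂) = 0.062963.
After the KSh 50,000 transfer: below the line — KSh 140,000; squared poverty gap index (FGT₂) = 0.023786.
Reduction = 0.062963 − 0.023786 = 0.0392.

0.0392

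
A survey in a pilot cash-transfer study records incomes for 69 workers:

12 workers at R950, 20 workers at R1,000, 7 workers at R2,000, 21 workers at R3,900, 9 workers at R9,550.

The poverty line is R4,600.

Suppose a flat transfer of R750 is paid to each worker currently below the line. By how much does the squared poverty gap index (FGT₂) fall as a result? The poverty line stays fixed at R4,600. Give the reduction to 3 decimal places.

Before: below the line — 12×R950, 20×R1,000, 7×R2,000, 21×R3,900; squared poverty gap index (FGT₂) = 0.32648.
After the R750 transfer: below the line — 12×R1,700, 20×R1,750, 7×R2,750; squared poverty gap index (FGT₂) = 0.19679.
Reduction = 0.32648 − 0.19679 = 0.130.

0.130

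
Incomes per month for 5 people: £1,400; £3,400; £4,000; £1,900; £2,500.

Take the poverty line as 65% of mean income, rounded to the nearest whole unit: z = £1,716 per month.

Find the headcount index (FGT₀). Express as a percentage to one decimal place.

20.0%

1 of the 5 people have income below £1,716.
H = 1/5 = 20.0%.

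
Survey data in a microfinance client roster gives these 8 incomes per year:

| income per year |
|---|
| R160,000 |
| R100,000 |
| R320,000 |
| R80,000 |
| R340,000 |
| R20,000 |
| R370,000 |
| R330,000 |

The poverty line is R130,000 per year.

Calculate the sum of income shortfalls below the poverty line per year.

Below z: R20,000, R80,000, R100,000 (q = 3 of N = 8).
Individual gaps: 130000−20000 = 110000; 130000−80000 = 50000; 130000−100000 = 30000.
Aggregate gap = R190,000.

R190,000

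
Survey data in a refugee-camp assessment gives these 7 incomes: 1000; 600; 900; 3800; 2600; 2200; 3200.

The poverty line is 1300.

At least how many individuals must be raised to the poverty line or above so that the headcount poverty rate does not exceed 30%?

1

3 of the 7 individuals are poor, so H = 3/7 = 0.429.
A headcount ratio of at most 30% allows at most ⌊0.30 × 7⌋ = 2 poor individuals.
So at least 3 − 2 = 1 must be lifted.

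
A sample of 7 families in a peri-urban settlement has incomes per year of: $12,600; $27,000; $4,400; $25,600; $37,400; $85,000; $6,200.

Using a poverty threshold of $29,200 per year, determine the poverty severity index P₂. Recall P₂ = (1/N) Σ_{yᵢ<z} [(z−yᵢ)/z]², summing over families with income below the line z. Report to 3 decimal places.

Poor units: $4,400, $6,200, $12,600, $25,600, $27,000 (q = 5 of N = 7).
Normalized shortfalls: (29200−4400)/29200 = 0.8493; (29200−6200)/29200 = 0.7877; (29200−12600)/29200 = 0.5685; (29200−25600)/29200 = 0.1233; (29200−27000)/29200 = 0.0753.
Squared: 0.7213; 0.6204; 0.3232; 0.0152; 0.0057.
Sum = 1.685823; P₂ = 1.685823 / 7 = 0.241.

0.241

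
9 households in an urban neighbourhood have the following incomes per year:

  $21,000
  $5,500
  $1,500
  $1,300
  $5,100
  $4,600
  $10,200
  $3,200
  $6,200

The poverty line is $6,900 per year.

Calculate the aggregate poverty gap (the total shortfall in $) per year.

$20,900

Incomes under z: $1,300, $1,500, $3,200, $4,600, $5,100, $5,500, $6,200 (q = 7 of N = 9).
Individual gaps: 6900−1300 = 5600; 6900−1500 = 5400; 6900−3200 = 3700; 6900−4600 = 2300; 6900−5100 = 1800; 6900−5500 = 1400; 6900−6200 = 700.
Aggregate gap = $20,900.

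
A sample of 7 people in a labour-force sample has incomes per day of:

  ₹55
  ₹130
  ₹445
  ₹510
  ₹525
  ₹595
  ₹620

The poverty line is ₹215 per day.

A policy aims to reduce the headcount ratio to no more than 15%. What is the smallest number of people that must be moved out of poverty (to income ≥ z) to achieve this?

2 of the 7 people are poor, so H = 2/7 = 0.286.
A headcount ratio of at most 15% allows at most ⌊0.15 × 7⌋ = 1 poor people.
So at least 2 − 1 = 1 must be lifted.

1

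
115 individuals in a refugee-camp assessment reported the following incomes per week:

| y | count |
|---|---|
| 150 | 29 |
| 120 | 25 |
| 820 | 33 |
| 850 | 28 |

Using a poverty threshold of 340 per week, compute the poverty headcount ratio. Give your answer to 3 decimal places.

54 of the 115 individuals have income below 340.
H = 54/115 = 0.470.

0.470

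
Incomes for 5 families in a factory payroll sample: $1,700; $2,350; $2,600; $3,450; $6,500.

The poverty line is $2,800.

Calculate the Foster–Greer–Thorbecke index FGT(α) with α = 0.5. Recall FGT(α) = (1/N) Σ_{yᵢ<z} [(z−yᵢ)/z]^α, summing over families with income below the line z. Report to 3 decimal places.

0.259

Poor units: $1,700, $2,350, $2,600 (q = 3 of N = 5).
Relative gaps: (2800−1700)/2800 = 0.3929; (2800−2350)/2800 = 0.1607; (2800−2600)/2800 = 0.0714.
Raised to α = 0.5: 0.62678; 0.40089; 0.26726.
Sum = 1.294936; FGT(0.5) = 1.294936 / 5 = 0.259.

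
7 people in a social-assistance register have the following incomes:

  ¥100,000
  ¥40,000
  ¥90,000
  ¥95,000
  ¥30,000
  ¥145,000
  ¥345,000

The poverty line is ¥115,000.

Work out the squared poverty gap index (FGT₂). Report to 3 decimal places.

0.152

Poor units: ¥30,000, ¥40,000, ¥90,000, ¥95,000, ¥100,000 (q = 5 of N = 7).
Gap ratios (z−y)/z: (115000−30000)/115000 = 0.7391; (115000−40000)/115000 = 0.6522; (115000−90000)/115000 = 0.2174; (115000−95000)/115000 = 0.1739; (115000−100000)/115000 = 0.1304.
Squared: 0.5463; 0.4253; 0.0473; 0.0302; 0.0170.
Sum = 1.066163; P₂ = 1.066163 / 7 = 0.152.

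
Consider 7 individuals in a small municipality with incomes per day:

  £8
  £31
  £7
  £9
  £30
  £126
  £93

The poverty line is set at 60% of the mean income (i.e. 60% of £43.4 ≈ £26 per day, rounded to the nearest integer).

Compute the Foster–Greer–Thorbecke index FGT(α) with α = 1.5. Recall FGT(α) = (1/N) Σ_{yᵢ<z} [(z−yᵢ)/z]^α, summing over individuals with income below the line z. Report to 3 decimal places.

0.247

Below the line: £7, £8, £9 (q = 3 of N = 7).
Normalized shortfalls: (26−7)/26 = 0.7308; (26−8)/26 = 0.6923; (26−9)/26 = 0.6538.
Raised to α = 1.5: 0.62470; 0.57603; 0.52870.
Sum = 1.729438; FGT(1.5) = 1.729438 / 7 = 0.247.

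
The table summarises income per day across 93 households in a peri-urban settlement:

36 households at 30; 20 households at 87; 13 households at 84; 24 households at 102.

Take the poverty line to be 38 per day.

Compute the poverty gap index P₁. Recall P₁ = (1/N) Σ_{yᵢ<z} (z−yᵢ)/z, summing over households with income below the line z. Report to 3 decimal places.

Incomes under z: 36×30 (q = 36 of N = 93).
Normalized shortfalls: (38−30)/38 = 0.2105 (×36).
Σ = 7.578947. Dividing by the full population N = 93 gives P₁ = 0.081.

0.081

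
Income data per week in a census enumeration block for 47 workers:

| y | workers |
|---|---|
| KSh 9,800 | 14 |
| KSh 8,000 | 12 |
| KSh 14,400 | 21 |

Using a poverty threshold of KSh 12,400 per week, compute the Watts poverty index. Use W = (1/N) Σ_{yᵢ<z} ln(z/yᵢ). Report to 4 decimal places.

Poor units: 12×KSh 8,000, 14×KSh 9,800 (q = 26 of N = 47).
ln(z/y) terms: ln(12400/8000) = 0.4383 (×12); ln(12400/9800) = 0.2353 (×14).
W = 8.553456 / 47 = 0.1820.

0.1820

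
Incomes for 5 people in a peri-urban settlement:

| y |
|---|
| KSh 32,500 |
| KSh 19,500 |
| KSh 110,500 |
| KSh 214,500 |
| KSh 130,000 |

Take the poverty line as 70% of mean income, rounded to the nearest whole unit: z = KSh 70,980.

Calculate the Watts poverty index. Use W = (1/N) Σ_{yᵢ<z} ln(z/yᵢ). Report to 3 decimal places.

0.415

Poor units: KSh 19,500, KSh 32,500 (q = 2 of N = 5).
Log gaps: ln(70980/19500) = 1.2920; ln(70980/32500) = 0.7812.
W = 2.073142 / 5 = 0.415.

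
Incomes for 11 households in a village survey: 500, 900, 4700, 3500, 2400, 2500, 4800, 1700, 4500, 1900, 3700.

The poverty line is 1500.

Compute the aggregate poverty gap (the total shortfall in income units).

1600

Poor units: 500, 900 (q = 2 of N = 11).
Individual gaps: 1500−500 = 1000; 1500−900 = 600.
Aggregate gap = 1600.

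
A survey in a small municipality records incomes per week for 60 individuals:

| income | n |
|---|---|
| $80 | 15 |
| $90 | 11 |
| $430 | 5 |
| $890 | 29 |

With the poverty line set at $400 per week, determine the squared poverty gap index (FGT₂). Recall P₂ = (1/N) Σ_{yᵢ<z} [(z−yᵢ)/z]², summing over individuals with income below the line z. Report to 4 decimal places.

Below z: 15×$80, 11×$90 (q = 26 of N = 60).
Normalized shortfalls: (400−80)/400 = 0.8000 (×15); (400−90)/400 = 0.7750 (×11).
Squared: 0.6400 (×15); 0.6006 (×11).
Sum = 16.206875; P₂ = 16.206875 / 60 = 0.2701.

0.2701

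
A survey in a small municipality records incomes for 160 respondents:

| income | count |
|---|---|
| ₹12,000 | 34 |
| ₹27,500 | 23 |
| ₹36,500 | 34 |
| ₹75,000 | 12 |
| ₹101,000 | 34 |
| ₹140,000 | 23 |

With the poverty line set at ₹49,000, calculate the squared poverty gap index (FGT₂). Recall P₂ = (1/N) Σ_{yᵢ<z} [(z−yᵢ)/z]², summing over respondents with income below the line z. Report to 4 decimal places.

Incomes under z: 34×₹12,000, 23×₹27,500, 34×₹36,500 (q = 91 of N = 160).
Relative gaps: (49000−12000)/49000 = 0.7551 (×34); (49000−27500)/49000 = 0.4388 (×23); (49000−36500)/49000 = 0.2551 (×34).
Squared: 0.5702 (×34); 0.1925 (×23); 0.0651 (×34).
Sum = 26.026760; P₂ = 26.026760 / 160 = 0.1627.

0.1627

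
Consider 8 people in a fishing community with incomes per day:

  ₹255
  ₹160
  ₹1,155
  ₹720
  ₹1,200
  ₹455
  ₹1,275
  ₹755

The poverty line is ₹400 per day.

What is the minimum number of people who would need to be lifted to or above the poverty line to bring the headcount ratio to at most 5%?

2 of the 8 people are poor, so H = 2/8 = 0.250.
A headcount ratio of at most 5% allows at most ⌊0.05 × 8⌋ = 0 poor people.
So at least 2 − 0 = 2 must be lifted.

2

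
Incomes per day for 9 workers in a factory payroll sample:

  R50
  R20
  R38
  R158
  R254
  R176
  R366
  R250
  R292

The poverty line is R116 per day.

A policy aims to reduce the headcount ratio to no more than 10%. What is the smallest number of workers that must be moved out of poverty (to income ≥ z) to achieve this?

3

3 of the 9 workers are poor, so H = 3/9 = 0.333.
A headcount ratio of at most 10% allows at most ⌊0.10 × 9⌋ = 0 poor workers.
So at least 3 − 0 = 3 must be lifted.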